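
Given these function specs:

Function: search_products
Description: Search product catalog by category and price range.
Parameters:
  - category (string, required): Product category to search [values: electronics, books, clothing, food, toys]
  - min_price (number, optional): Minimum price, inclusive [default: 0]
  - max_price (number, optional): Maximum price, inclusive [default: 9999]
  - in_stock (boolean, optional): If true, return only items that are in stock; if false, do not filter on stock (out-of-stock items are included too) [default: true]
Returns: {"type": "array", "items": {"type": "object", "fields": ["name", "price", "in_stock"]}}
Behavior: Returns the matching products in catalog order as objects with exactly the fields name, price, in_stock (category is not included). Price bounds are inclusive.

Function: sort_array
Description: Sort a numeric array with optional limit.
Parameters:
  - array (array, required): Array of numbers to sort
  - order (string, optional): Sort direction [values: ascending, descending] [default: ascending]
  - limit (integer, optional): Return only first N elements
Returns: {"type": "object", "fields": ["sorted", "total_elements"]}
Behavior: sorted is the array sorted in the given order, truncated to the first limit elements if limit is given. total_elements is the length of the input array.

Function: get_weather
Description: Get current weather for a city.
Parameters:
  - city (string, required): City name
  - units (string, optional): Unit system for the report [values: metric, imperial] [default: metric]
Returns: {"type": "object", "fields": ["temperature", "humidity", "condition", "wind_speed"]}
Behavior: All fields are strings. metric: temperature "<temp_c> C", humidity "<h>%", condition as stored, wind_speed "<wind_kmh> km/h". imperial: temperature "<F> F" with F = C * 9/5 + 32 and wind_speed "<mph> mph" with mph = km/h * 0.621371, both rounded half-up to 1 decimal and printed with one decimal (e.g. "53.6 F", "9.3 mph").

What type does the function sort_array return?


The sort_array spec declares Returns: {"type": "object", "fields": ["sorted", "total_elements"]}
Type:
object


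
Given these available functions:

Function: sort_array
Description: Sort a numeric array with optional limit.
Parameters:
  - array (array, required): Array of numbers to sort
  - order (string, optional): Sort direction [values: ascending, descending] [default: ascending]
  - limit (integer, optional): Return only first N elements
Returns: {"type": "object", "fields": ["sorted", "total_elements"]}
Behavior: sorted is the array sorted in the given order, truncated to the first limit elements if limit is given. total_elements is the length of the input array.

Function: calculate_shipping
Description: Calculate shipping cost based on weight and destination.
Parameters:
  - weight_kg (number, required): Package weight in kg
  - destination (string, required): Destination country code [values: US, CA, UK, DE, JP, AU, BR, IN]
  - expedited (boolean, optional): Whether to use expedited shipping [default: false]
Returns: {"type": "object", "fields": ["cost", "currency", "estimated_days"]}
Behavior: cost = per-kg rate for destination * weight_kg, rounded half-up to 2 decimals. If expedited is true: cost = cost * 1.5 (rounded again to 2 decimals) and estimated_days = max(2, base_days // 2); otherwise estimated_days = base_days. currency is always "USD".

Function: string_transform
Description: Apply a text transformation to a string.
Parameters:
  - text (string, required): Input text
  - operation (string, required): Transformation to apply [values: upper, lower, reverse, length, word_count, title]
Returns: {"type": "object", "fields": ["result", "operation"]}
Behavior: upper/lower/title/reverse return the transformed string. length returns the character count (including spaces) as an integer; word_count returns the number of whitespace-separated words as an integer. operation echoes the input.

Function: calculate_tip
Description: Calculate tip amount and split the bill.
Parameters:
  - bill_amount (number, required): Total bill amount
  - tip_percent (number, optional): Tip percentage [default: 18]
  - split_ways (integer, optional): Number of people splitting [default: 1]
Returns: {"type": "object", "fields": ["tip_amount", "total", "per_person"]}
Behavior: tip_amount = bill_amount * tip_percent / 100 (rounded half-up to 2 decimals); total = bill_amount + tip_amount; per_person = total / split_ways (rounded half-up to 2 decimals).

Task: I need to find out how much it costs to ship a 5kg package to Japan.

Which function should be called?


The task needs a function whose description is: Calculate shipping cost based on weight and destination.
calculate_shipping


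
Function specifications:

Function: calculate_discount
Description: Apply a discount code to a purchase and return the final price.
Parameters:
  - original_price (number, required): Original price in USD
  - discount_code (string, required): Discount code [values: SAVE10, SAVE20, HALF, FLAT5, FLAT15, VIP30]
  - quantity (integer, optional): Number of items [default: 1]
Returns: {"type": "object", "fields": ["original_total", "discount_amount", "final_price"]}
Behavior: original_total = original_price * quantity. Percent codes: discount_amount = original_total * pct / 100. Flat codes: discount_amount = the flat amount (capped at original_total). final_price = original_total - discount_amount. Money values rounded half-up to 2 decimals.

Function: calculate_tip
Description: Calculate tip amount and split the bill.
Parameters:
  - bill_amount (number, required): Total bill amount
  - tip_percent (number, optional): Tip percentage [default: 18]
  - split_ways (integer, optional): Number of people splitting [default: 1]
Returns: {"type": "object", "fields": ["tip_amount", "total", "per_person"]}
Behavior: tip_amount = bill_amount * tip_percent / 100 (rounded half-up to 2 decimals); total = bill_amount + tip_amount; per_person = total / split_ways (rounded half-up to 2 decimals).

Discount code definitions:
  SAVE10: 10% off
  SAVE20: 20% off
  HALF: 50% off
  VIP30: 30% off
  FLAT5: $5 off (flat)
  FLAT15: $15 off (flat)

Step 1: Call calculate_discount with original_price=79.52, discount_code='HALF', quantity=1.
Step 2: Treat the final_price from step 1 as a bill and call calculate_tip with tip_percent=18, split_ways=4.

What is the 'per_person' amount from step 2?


Step 1: calculate_discount(original_price=79.52, discount_code=HALF, quantity=1)
  original_total = 79.52 * 1 = 79.52
  HALF = 50% off: discount_amount = 79.52 * 50/100 = 39.76 -> 39.76
  final_price = 79.52 - 39.76 = 39.76
  -> final_price = 39.76
Step 2: calculate_tip(bill_amount=39.76, tip_percent=18, split_ways=4)
  tip_amount = 39.76 * 18/100 = 7.1568 -> 7.16
  total = 39.76 + 7.16 = 46.92
  per_person = 46.92 / 4 = 11.73 -> 11.73
  -> per_person = 11.73
$11.73


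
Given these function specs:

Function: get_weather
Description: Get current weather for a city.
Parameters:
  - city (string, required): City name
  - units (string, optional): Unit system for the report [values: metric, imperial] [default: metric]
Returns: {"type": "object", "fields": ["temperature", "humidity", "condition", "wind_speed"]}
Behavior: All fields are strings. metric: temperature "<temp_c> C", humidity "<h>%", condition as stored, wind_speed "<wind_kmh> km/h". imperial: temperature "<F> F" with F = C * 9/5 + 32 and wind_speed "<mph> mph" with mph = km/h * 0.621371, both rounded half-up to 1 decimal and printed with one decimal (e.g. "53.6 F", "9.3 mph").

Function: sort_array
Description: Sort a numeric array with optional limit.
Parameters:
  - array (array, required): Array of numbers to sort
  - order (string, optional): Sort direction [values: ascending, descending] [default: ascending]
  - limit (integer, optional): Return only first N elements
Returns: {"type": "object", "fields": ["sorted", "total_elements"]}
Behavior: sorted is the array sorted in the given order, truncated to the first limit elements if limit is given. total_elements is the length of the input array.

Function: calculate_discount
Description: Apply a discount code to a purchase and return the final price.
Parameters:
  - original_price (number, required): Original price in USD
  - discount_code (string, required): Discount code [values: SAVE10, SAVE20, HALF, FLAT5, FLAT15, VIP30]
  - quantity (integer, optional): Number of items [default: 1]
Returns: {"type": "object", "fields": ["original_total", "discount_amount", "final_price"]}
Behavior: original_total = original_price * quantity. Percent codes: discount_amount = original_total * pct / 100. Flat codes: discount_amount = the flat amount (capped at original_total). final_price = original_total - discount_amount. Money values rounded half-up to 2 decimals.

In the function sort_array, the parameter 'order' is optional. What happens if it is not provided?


The sort_array spec declares:
  - order (string, optional): Sort direction [values: ascending, descending] [default: ascending]
It defaults to ascending


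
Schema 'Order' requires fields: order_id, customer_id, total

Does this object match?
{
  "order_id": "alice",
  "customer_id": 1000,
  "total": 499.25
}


Checking required fields... All present.
Valid - all required fields present


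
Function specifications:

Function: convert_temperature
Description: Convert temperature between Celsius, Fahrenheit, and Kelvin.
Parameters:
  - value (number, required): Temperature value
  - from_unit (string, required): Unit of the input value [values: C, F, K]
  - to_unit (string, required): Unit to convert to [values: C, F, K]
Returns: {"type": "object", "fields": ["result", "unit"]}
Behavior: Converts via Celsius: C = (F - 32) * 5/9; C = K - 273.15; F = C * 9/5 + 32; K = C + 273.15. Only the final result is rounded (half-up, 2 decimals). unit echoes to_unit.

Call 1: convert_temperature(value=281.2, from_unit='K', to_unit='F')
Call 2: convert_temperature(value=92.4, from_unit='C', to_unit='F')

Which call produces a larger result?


Call 1:
  To C: 281.2 - 273.15 = 8.05
  To F: 8.05 * 9/5 + 32 = 46.49
  Round to 2 decimals: 46.49
  -> 46.49 F
Call 2:
  Input already in C: 92.4
  To F: 92.4 * 9/5 + 32 = 198.32
  Round to 2 decimals: 198.32
  -> 198.32 F
Call 2 (198.32 F)


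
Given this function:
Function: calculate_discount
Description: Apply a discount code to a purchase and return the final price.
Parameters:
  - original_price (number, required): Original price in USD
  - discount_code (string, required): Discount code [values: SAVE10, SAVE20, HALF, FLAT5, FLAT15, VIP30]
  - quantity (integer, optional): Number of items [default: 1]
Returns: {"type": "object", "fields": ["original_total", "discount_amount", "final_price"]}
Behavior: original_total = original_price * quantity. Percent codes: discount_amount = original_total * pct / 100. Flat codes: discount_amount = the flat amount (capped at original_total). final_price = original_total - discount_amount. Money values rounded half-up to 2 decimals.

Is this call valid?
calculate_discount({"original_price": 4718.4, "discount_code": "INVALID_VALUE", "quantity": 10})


Checking parameter values...
Parameter 'discount_code' has value 'INVALID_VALUE' not in allowed: SAVE10, SAVE20, HALF, FLAT5, FLAT15, VIP30
Invalid - 'discount_code' must be one of SAVE10, SAVE20, HALF, FLAT5, FLAT15, VIP30


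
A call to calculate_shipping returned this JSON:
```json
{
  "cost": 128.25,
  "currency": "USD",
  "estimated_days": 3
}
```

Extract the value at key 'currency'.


USD


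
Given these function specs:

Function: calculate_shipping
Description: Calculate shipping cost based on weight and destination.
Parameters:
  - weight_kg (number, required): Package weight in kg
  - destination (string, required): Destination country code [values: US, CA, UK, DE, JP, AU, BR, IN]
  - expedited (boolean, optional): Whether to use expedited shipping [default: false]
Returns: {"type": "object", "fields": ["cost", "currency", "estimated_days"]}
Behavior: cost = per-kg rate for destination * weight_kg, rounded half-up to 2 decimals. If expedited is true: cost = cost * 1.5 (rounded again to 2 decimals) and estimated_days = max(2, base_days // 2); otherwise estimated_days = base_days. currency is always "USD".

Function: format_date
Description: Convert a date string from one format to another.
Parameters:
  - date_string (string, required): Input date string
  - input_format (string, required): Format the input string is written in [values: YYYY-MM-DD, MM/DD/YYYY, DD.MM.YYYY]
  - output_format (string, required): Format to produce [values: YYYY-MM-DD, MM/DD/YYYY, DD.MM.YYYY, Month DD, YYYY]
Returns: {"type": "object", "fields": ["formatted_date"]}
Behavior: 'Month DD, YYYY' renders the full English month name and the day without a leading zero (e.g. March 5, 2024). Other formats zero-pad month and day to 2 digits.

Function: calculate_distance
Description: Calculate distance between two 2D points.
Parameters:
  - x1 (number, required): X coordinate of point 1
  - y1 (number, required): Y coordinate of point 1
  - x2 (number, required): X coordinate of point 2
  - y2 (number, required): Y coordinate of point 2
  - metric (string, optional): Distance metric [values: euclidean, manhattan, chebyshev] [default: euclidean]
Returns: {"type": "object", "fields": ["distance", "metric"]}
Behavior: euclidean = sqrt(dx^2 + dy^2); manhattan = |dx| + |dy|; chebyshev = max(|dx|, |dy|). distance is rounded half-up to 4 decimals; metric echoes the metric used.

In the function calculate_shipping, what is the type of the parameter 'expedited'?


The calculate_shipping spec declares:
  - expedited (boolean, optional): Whether to use expedited shipping [default: false]
Type:
boolean


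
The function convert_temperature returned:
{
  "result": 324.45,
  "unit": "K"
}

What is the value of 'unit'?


K


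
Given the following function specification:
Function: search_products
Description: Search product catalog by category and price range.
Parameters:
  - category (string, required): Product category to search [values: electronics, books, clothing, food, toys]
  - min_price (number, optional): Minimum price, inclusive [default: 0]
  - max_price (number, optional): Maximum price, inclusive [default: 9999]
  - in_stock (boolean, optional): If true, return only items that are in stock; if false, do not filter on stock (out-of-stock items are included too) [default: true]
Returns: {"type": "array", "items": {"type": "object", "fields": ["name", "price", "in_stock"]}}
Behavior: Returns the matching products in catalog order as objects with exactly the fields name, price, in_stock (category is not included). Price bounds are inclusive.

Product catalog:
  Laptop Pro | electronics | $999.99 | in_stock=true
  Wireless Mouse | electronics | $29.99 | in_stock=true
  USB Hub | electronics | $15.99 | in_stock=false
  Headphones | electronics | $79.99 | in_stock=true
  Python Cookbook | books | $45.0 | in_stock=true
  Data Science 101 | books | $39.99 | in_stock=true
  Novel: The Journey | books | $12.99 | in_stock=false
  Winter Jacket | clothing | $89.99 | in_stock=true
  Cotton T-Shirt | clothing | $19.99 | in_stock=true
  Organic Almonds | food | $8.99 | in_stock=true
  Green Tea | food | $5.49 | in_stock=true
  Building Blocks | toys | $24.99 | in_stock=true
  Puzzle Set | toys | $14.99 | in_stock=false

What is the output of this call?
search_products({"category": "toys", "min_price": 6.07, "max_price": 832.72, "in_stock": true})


Filter: category=toys, 6.07 <= price <= 832.72, in-stock only
  Building Blocks ($24.99): keep
  Puzzle Set ($14.99): out of stock -> skip
Output:
[{"name": "Building Blocks", "price": 24.99, "in_stock": true}]


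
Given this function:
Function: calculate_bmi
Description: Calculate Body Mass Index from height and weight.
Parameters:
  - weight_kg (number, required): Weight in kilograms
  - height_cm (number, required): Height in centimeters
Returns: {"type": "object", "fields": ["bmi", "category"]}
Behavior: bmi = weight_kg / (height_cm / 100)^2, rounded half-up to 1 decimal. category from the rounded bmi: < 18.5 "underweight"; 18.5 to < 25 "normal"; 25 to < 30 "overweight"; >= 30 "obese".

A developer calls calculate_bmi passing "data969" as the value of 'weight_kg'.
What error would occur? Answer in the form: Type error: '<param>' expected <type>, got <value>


Spec: 'weight_kg' is declared as number; "data969" is a string.
Type error: 'weight_kg' expected number, got "data969"


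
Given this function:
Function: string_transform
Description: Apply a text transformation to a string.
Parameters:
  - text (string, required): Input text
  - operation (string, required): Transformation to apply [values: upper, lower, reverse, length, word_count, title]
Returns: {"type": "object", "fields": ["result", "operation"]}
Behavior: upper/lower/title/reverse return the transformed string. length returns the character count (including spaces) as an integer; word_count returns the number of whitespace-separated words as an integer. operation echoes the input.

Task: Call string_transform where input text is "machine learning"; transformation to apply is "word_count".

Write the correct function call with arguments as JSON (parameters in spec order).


Mapping each described value to its parameter name:
  'Input text' -> text = "machine learning"
  'Transformation to apply' -> operation = "word_count"
string_transform({"text": "machine learning", "operation": "word_count"})


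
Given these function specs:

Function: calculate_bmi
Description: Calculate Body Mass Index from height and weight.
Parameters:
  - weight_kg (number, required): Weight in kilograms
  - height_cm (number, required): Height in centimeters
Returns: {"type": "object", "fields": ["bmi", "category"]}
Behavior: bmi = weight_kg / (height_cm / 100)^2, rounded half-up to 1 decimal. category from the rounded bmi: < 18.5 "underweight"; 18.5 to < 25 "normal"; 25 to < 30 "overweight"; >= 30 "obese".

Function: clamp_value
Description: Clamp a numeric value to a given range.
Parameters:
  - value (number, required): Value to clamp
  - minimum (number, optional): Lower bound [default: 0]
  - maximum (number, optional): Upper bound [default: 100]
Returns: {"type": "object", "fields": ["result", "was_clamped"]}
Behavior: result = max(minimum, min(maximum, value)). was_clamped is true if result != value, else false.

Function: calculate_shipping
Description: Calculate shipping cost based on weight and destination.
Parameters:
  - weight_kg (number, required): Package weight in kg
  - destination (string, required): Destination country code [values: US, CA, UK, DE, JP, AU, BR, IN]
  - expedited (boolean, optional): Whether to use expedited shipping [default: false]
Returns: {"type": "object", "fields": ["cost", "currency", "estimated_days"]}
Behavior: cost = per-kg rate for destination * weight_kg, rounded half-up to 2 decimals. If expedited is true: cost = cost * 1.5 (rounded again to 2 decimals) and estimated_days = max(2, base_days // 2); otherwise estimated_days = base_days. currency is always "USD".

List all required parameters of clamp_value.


Parameters of clamp_value and their required/optional flag:
  value: required
  minimum: optional
  maximum: optional
value


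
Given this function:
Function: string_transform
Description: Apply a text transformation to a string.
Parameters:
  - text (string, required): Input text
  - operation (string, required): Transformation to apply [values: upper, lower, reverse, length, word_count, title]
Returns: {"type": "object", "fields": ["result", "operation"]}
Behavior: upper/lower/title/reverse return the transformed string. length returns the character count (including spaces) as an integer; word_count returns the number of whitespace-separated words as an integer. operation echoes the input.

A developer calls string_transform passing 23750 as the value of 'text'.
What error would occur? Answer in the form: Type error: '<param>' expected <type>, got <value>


Spec: 'text' is declared as string; 23750 is an integer.
Type error: 'text' expected string, got 23750


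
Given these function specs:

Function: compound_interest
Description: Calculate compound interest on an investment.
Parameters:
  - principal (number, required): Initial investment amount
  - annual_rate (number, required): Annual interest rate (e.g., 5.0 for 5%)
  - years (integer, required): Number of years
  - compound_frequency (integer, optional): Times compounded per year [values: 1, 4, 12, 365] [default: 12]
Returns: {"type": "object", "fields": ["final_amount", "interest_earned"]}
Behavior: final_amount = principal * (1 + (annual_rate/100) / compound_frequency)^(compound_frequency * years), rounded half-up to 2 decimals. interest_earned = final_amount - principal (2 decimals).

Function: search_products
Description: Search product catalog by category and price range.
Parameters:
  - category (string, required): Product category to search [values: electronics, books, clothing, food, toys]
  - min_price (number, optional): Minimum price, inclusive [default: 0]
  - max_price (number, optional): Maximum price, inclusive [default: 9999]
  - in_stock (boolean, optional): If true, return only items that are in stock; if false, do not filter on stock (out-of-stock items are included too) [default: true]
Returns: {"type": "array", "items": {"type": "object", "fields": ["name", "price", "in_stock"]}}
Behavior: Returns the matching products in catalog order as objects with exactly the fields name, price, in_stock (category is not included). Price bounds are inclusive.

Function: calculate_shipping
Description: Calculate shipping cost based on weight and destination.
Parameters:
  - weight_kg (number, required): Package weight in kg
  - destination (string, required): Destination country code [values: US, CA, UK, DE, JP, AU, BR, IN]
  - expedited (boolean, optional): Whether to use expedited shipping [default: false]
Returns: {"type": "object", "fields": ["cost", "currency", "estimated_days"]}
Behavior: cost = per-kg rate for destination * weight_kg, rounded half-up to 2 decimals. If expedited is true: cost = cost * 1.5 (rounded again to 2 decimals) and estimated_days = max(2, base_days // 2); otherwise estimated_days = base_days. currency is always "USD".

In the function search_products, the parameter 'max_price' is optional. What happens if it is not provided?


The search_products spec declares:
  - max_price (number, optional): Maximum price, inclusive [default: 9999]
It defaults to 9999


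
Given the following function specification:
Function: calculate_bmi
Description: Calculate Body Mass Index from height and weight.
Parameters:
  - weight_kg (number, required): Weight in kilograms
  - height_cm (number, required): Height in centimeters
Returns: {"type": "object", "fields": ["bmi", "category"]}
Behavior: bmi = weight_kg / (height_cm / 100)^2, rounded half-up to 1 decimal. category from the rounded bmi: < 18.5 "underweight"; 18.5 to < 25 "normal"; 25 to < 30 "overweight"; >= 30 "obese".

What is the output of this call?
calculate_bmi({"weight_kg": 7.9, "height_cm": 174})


height_m = 174 / 100 = 1.74
bmi = 7.9 / 1.74^2 = 7.9 / 3.0276 = 2.609328 -> 2.6
2.6 < 18.5 -> underweight
Output:
{"bmi": 2.6, "category": "underweight"}


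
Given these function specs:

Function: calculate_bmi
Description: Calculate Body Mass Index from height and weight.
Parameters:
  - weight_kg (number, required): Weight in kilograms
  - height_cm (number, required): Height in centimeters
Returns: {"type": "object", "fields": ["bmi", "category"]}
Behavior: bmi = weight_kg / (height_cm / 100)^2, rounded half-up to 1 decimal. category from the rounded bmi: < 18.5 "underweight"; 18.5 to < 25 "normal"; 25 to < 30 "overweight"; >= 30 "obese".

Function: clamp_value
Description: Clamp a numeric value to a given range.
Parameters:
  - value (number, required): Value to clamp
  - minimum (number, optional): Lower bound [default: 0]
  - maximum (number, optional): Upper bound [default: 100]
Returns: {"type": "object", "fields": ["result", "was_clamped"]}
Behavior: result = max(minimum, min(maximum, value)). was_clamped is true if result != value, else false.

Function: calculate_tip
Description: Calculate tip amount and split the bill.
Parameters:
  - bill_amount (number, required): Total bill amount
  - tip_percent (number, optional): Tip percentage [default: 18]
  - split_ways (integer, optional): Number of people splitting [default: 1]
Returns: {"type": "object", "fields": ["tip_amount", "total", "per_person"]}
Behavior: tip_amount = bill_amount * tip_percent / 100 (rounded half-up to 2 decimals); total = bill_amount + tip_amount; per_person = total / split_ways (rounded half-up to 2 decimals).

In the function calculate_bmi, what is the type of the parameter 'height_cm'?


The calculate_bmi spec declares:
  - height_cm (number, required): Height in centimeters
Type:
number


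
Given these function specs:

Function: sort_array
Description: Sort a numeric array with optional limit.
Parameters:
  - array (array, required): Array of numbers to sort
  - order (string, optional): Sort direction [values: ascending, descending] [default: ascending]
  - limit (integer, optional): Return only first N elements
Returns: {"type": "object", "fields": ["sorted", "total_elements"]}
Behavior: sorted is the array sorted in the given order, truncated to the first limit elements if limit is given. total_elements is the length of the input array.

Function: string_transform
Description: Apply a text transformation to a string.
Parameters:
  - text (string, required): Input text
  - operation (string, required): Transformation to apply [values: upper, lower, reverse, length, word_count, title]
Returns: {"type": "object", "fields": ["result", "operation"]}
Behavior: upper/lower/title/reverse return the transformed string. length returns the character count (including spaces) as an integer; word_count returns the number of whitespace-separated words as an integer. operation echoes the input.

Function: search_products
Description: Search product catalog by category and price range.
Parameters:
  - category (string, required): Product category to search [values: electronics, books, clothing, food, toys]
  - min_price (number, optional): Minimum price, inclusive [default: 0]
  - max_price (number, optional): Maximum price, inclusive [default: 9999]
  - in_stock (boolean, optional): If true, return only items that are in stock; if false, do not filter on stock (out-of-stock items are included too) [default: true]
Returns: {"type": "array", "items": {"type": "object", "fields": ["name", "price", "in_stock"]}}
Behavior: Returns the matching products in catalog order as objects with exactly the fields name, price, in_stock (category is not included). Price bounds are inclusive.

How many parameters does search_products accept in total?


Parameters of search_products: category (required), min_price (optional), max_price (optional), in_stock (optional)
Total:
4


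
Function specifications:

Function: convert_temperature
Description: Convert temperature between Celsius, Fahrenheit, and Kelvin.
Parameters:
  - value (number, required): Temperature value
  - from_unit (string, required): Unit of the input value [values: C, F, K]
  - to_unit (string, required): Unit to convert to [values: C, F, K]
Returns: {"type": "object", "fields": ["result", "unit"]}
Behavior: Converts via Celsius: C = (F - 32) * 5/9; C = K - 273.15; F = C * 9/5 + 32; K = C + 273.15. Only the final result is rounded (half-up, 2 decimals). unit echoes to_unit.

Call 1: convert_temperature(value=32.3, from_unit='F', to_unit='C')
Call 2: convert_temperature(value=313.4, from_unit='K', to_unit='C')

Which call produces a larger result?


Call 1:
  To C: (32.3 - 32) * 5/9 = 0.166667
  Target is C: 0.166667
  Round to 2 decimals: 0.17
  -> 0.17 C
Call 2:
  To C: 313.4 - 273.15 = 40.25
  Target is C: 40.25
  Round to 2 decimals: 40.25
  -> 40.25 C
Call 2 (40.25 C)


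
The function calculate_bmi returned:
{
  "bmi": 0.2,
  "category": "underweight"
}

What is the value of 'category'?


underweight


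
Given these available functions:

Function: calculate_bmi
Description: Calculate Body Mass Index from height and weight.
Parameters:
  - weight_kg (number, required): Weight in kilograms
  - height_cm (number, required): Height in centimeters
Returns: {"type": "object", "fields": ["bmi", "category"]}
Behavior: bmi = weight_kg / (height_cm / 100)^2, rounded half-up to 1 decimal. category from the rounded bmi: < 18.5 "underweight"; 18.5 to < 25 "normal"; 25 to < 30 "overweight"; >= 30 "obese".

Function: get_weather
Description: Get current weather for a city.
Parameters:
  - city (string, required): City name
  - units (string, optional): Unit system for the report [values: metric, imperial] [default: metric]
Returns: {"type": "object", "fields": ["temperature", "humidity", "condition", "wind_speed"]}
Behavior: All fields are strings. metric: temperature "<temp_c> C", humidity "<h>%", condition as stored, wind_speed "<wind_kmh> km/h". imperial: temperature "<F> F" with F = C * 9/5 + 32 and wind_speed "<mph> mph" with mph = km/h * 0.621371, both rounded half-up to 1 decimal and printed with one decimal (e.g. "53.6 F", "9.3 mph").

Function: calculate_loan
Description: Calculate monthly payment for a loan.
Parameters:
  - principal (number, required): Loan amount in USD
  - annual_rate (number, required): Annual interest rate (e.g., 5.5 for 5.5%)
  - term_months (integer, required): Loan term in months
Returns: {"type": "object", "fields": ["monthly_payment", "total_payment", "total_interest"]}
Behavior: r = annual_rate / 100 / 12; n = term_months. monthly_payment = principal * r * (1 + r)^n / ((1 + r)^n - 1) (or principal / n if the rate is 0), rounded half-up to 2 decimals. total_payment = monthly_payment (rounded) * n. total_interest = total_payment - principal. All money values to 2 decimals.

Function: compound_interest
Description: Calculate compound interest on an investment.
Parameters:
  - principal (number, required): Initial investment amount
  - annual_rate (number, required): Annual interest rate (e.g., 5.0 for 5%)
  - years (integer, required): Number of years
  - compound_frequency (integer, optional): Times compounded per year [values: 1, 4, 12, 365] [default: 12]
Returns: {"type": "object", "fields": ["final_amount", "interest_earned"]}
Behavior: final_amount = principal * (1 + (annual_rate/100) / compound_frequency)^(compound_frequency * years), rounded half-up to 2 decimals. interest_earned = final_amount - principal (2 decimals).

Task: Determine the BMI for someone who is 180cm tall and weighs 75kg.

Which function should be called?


The task needs a function whose description is: Calculate Body Mass Index from height and weight.
calculate_bmi


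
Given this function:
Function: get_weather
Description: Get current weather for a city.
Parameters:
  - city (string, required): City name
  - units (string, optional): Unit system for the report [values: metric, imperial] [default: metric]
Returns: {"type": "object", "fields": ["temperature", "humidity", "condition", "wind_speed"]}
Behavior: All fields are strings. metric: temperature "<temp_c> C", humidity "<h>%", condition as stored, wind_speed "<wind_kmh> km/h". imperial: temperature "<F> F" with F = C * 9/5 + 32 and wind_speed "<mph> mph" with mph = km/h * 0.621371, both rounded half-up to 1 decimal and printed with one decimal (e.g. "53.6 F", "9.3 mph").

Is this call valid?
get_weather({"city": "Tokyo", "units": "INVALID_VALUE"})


Checking parameter values...
Parameter 'units' has value 'INVALID_VALUE' not in allowed: metric, imperial
Invalid - 'units' must be one of metric, imperial


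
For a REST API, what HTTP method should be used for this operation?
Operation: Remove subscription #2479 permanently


GET = read, POST = create, PUT = update/replace, DELETE = remove
This operation is a removal.
DELETE


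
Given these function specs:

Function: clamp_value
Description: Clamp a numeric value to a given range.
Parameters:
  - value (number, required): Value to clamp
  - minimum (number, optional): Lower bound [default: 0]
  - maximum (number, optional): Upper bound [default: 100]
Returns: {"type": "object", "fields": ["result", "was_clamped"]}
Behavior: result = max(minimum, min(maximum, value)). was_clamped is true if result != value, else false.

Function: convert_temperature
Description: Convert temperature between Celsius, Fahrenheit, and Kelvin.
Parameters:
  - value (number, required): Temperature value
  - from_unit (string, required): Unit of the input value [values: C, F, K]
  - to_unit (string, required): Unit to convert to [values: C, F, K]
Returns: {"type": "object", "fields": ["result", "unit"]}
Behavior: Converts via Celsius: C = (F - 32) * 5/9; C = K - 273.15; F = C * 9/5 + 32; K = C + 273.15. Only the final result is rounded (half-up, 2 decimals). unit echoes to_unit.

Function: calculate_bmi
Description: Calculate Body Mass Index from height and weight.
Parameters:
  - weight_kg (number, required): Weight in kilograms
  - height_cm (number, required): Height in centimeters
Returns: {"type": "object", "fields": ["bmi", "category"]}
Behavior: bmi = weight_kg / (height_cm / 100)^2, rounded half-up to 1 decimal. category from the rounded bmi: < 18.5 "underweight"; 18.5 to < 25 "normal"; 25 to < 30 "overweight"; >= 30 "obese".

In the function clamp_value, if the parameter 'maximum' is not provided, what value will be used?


The clamp_value spec declares:
  - maximum (number, optional): Upper bound [default: 100]
Default:
100


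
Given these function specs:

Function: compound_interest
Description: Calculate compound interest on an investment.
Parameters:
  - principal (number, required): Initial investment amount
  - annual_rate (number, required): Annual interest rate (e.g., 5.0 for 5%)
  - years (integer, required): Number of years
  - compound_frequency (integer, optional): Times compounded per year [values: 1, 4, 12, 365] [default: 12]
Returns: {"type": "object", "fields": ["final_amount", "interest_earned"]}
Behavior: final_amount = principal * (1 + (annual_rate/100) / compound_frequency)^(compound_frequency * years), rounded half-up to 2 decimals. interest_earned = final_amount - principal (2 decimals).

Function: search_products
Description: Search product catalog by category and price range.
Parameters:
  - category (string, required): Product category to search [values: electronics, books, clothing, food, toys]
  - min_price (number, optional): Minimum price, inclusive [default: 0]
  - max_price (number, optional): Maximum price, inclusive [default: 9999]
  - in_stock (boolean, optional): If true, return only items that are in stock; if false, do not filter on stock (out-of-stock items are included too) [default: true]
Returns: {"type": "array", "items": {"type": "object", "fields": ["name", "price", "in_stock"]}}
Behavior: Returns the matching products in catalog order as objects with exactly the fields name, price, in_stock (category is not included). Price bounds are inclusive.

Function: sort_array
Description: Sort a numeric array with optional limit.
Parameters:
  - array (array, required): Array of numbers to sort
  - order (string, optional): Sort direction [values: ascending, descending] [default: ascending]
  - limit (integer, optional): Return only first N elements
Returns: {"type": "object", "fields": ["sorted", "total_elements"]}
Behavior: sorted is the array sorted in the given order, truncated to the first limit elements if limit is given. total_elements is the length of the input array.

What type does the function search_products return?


The search_products spec declares Returns: {"type": "array", "items": {"type": "object", "fields": ["name", "price", "in_stock"]}}
Type:
array


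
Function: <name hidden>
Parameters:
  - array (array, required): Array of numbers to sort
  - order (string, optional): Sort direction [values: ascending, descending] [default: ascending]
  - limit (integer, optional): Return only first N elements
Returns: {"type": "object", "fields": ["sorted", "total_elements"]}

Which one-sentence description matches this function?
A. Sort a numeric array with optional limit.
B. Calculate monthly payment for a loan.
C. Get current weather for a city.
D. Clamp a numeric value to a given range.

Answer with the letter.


Parameters array, order, limit and return ["sorted", "total_elements"] fit: Sort a numeric array with optional limit.
A


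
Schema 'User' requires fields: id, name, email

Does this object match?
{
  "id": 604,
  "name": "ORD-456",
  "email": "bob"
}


Checking required fields... All present.
Valid - all required fields present


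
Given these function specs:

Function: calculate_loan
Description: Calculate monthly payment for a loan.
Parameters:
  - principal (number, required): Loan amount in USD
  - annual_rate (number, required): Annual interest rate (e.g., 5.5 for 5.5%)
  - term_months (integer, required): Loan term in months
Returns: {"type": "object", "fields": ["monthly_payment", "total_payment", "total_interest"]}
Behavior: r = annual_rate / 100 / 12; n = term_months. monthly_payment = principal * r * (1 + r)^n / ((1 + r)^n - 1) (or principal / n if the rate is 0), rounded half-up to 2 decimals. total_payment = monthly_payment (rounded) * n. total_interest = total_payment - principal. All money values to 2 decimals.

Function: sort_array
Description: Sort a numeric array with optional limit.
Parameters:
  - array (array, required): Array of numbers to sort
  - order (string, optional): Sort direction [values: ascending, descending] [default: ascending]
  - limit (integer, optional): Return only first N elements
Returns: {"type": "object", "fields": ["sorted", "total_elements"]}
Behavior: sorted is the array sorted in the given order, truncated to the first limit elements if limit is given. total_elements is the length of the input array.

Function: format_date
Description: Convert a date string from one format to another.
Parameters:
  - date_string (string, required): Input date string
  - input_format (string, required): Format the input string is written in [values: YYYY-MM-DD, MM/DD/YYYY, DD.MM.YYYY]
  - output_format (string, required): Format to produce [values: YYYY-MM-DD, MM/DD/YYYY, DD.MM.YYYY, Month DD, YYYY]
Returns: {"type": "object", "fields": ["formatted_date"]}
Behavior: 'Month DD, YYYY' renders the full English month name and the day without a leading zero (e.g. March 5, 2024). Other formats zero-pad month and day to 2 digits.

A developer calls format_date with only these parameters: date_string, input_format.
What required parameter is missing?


Required parameters: date_string, input_format, output_format
Provided: date_string, input_format
Missing: output_format
output_format


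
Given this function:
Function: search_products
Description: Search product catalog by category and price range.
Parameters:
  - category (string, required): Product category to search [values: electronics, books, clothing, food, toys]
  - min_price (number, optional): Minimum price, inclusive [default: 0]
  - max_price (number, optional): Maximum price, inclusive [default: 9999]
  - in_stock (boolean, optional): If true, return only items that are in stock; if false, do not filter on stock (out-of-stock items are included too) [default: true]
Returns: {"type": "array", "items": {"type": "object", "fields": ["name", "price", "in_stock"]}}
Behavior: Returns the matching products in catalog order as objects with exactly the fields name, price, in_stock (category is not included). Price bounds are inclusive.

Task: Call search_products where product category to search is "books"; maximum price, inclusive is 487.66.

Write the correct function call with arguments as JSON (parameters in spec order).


Mapping each described value to its parameter name:
  'Product category to search' -> category = "books"
  'Maximum price, inclusive' -> max_price = 487.66
search_products({"category": "books", "max_price": 487.66})


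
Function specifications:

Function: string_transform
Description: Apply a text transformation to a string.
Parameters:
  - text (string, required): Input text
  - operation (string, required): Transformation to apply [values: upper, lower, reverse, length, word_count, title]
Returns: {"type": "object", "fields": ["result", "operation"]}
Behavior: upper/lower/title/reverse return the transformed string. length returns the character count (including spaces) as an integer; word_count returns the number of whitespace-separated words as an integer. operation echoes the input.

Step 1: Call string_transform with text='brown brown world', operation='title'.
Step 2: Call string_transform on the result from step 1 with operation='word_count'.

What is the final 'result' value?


Step 1: string_transform(text='brown brown world', operation='title')
  -> result = 'Brown Brown World'
Step 2: string_transform(text='Brown Brown World', operation='word_count')
  words: Brown, Brown, World -> 3
  -> result = 3
3
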